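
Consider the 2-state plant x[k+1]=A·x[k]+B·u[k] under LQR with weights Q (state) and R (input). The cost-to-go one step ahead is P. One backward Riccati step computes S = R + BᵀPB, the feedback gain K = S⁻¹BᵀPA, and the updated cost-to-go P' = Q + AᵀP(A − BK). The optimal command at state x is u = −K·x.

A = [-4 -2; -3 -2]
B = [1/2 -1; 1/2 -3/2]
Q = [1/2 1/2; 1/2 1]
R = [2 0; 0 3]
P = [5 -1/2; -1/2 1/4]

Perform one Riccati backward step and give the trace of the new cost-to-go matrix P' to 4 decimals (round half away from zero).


32.8237

BᵀP = [2.2500 -0.1250; -4.2500 0.1250]
S = R + BᵀPB = [2 0; 0 3] + [1.0625 -2.0625; -2.0625 4.0625] = [3.0625 -2.0625; -2.0625 7.0625]
BᵀPA = [-8.6250 -4.2500; 16.6250 8.2500]
K = S⁻¹·BᵀPA = [-1.5324 -0.7482; 1.9065 0.9496]
A−BK = [-1.3273 -0.6763; 0.6259 -0.2014]
AᵀP(A−BK) = [25.3381 12.2590; 12.2590 5.9856]
P' = Q + AᵀP(A−BK) = [25.8381 12.7590; 12.7590 6.9856]
tr(P') = 32.8237


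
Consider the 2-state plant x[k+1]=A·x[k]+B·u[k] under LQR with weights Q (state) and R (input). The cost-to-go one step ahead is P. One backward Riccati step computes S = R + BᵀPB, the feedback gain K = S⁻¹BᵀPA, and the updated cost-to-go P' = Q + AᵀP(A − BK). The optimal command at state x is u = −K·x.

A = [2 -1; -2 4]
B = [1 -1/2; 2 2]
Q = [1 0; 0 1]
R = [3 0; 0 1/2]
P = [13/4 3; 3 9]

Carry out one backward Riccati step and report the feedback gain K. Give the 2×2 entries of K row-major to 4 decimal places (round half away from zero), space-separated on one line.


0.5649 0.1238 -1.4487 1.8203

BᵀP = [9.2500 21.0000; 4.3750 16.5000]
S = R + BᵀPB = [3 0; 0 1/2] + [51.2500 37.3750; 37.3750 30.8125] = [54.2500 37.3750; 37.3750 31.3125]
BᵀPA = [-23.5000 74.7500; -24.2500 61.6250]
K = S⁻¹·BᵀPA = [0.5649 0.1238; -1.4487 1.8203]
A−BK = [0.7107 -0.2137; -0.2323 0.1118]
AᵀP(A−BK) = [3.1435 -1.4487; -1.4487 1.8203]
P' = Q + AᵀP(A−BK) = [4.1435 -1.4487; -1.4487 2.8203]
tr(P') = 6.9638


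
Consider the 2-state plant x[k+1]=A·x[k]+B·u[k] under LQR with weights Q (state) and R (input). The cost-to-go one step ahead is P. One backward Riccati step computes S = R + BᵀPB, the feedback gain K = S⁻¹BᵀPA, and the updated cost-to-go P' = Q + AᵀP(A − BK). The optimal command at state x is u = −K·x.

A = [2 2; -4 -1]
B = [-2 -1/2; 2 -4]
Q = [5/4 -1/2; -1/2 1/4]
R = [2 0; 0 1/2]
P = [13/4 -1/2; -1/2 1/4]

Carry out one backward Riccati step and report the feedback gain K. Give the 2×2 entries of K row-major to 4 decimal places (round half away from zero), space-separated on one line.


-0.9990 -0.8381 0.4535 -0.1164

BᵀP = [-7.5000 1.5000; 0.3750 -0.7500]
S = R + BᵀPB = [2 0; 0 1/2] + [18.0000 -2.2500; -2.2500 2.8125] = [20.0000 -2.2500; -2.2500 3.3125]
BᵀPA = [-21.0000 -16.5000; 3.7500 1.5000]
K = S⁻¹·BᵀPA = [-0.9990 -0.8381; 0.4535 -0.1164]
A−BK = [0.2288 0.2656; -0.1879 0.2104]
AᵀP(A−BK) = [2.3207 1.8366; 1.8366 1.5960]
P' = Q + AᵀP(A−BK) = [3.5707 1.3366; 1.3366 1.8460]
tr(P') = 5.4168


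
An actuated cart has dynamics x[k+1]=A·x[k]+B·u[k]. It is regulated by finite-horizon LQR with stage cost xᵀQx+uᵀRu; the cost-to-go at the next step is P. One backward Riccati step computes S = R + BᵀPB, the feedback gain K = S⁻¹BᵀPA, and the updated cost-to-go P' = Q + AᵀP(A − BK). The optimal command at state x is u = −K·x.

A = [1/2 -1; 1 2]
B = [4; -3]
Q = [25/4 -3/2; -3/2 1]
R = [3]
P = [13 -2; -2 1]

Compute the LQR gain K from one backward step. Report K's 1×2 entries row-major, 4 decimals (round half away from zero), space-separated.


0.0672 -0.2985

BᵀP = [58.0000 -11.0000]
S = R + BᵀPB = [3] + [265.0000] = [268.0000]
BᵀPA = [18.0000 -80.0000]
K = S⁻¹·BᵀPA = [0.0672 -0.2985]
A−BK = [0.2313 0.1940; 1.2015 1.1045]
AᵀP(A−BK) = [1.0410 0.8731; 0.8731 1.1194]
P' = Q + AᵀP(A−BK) = [7.2910 -0.6269; -0.6269 2.1194]
tr(P') = 9.4104


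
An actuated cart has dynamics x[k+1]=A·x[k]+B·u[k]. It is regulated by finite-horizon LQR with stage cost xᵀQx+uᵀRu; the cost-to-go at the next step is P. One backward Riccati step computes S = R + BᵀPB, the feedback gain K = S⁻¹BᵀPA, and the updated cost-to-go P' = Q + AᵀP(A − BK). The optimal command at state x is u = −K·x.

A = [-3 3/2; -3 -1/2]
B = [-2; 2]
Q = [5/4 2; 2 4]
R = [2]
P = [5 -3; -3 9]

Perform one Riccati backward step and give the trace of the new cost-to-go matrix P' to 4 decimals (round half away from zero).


BᵀP = [-16.0000 24.0000]
S = R + BᵀPB = [2] + [80.0000] = [82.0000]
BᵀPA = [-24.0000 -36.0000]
K = S⁻¹·BᵀPA = [-0.2927 -0.4390]
A−BK = [-3.5854 0.6220; -2.4146 0.3780]
AᵀP(A−BK) = [64.9756 -10.5366; -10.5366 2.1951]
P' = Q + AᵀP(A−BK) = [66.2256 -8.5366; -8.5366 6.1951]
tr(P') = 72.4207

72.4207


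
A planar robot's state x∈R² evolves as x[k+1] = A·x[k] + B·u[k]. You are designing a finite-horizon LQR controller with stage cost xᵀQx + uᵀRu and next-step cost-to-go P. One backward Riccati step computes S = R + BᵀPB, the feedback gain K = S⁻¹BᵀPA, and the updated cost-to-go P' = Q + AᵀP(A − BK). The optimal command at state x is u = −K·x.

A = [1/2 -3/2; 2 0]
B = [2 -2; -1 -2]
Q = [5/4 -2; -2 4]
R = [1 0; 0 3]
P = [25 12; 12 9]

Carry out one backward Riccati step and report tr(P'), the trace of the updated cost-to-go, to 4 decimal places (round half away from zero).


7.4375

BᵀP = [38.0000 15.0000; -74.0000 -42.0000]
S = R + BᵀPB = [1 0; 0 3] + [61.0000 -106.0000; -106.0000 232.0000] = [62.0000 -106.0000; -106.0000 235.0000]
BᵀPA = [49.0000 -57.0000; -121.0000 111.0000]
K = S⁻¹·BᵀPA = [-0.3932 -0.4886; -0.6923 0.2519]
A−BK = [-0.0981 -0.0189; 0.2223 0.0153]
AᵀP(A−BK) = [1.7542 -0.3226; -0.3226 0.4333]
P' = Q + AᵀP(A−BK) = [3.0042 -2.3226; -2.3226 4.4333]
tr(P') = 7.4375


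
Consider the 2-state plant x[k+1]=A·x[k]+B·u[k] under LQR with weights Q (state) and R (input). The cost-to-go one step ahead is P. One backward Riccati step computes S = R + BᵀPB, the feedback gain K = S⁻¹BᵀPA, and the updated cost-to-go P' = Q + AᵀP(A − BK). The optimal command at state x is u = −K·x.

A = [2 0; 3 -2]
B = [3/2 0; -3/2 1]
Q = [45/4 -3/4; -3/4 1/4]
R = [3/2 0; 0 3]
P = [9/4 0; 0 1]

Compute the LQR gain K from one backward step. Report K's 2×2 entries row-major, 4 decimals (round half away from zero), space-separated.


BᵀP = [3.3750 -1.5000; 0.0000 1.0000]
S = R + BᵀPB = [3/2 0; 0 3] + [7.3125 -1.5000; -1.5000 1.0000] = [8.8125 -1.5000; -1.5000 4.0000]
BᵀPA = [2.2500 3.0000; 3.0000 -2.0000]
K = S⁻¹·BᵀPA = [0.4091 0.2727; 0.9034 -0.3977]
A−BK = [1.3864 -0.4091; 2.7102 -1.1932]
AᵀP(A−BK) = [14.3693 -5.4205; -5.4205 2.3864]
P' = Q + AᵀP(A−BK) = [25.6193 -6.1705; -6.1705 2.6364]
tr(P') = 28.2557

0.4091 0.2727 0.9034 -0.3977


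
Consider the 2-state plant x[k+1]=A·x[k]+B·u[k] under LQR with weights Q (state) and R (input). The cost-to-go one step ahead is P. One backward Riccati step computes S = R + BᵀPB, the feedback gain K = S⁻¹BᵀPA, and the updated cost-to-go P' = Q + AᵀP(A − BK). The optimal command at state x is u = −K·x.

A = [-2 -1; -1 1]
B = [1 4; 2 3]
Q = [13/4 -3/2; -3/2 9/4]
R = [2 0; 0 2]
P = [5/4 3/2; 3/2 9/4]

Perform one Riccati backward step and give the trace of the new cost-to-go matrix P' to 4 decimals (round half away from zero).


6.1642

BᵀP = [4.2500 6.0000; 9.5000 12.7500]
S = R + BᵀPB = [2 0; 0 2] + [16.2500 35.0000; 35.0000 76.2500] = [18.2500 35.0000; 35.0000 78.2500]
BᵀPA = [-14.5000 1.7500; -31.7500 3.2500]
K = S⁻¹·BᵀPA = [-0.1151 0.1142; -0.3543 -0.0095]
A−BK = [-0.4678 -1.0760; 0.2930 0.8002]
AᵀP(A−BK) = [0.3330 0.1028; 0.1028 0.3312]
P' = Q + AᵀP(A−BK) = [3.5830 -1.3972; -1.3972 2.5812]
tr(P') = 6.1642


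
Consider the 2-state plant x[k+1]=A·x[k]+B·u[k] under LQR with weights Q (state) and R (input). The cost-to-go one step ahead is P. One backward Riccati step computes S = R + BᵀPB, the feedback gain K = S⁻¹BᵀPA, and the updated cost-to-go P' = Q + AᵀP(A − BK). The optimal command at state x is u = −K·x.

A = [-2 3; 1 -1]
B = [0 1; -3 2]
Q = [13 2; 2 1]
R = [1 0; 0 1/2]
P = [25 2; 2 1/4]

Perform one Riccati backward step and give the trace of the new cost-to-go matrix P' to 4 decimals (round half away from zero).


22.0694

BᵀP = [-6.0000 -0.7500; 29.0000 2.5000]
S = R + BᵀPB = [1 0; 0 1/2] + [2.2500 -7.5000; -7.5000 34.0000] = [3.2500 -7.5000; -7.5000 34.5000]
BᵀPA = [11.2500 -17.2500; -55.5000 84.5000]
K = S⁻¹·BᵀPA = [-0.5034 0.6913; -1.7181 2.5996]
A−BK = [-0.2819 0.4004; 2.9262 -4.1253]
AᵀP(A−BK) = [2.5570 -3.7517; -3.7517 5.5123]
P' = Q + AᵀP(A−BK) = [15.5570 -1.7517; -1.7517 6.5123]
tr(P') = 22.0694


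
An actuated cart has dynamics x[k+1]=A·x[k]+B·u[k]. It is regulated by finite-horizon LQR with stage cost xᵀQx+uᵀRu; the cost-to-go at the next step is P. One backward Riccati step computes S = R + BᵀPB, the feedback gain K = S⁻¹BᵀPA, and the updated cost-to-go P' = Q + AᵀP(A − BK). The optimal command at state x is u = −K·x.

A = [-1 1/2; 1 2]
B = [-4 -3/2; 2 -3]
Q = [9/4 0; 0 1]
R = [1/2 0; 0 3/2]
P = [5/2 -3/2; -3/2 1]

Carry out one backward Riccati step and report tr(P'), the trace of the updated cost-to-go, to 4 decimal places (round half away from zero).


BᵀP = [-13.0000 8.0000; 0.7500 -0.7500]
S = R + BᵀPB = [1/2 0; 0 3/2] + [68.0000 -4.5000; -4.5000 1.1250] = [68.5000 -4.5000; -4.5000 2.6250]
BᵀPA = [21.0000 9.5000; -1.5000 -1.1250]
K = S⁻¹·BᵀPA = [0.3032 0.1246; -0.0517 -0.2150]
A−BK = [0.1351 0.6757; 0.2385 1.1058]
AᵀP(A−BK) = [0.0558 0.0617; 0.0617 0.1998]
P' = Q + AᵀP(A−BK) = [2.3058 0.0617; 0.0617 1.1998]
tr(P') = 3.5056

3.5056


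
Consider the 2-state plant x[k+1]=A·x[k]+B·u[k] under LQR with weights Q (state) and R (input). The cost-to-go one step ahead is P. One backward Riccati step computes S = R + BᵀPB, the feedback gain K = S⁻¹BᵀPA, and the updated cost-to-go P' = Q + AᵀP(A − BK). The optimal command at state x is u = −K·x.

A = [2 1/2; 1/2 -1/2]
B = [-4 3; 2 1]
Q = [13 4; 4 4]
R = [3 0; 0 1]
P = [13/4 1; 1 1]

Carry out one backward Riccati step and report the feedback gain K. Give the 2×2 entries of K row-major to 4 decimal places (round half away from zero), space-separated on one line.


BᵀP = [-11.0000 -2.0000; 10.7500 4.0000]
S = R + BᵀPB = [3 0; 0 1] + [40.0000 -35.0000; -35.0000 36.2500] = [43.0000 -35.0000; -35.0000 37.2500]
BᵀPA = [-23.0000 -4.5000; 23.5000 3.3750]
K = S⁻¹·BᵀPA = [-0.0909 -0.1314; 0.5455 -0.0328]
A−BK = [0.0000 0.0730; 0.1364 -0.2044]
AᵀP(A−BK) = [0.3409 0.0000; 0.0000 0.0821]
P' = Q + AᵀP(A−BK) = [13.3409 4.0000; 4.0000 4.0821]
tr(P') = 17.4230

-0.0909 -0.1314 0.5455 -0.0328


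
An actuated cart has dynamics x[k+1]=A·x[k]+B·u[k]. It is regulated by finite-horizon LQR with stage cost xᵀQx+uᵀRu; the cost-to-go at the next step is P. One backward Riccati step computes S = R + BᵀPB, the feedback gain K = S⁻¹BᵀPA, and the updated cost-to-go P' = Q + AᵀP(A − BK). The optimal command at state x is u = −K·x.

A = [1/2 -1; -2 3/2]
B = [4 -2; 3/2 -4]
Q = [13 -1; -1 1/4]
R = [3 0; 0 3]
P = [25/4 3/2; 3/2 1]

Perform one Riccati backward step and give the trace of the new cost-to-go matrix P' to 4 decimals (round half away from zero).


15.4042

BᵀP = [27.2500 7.5000; -18.5000 -7.0000]
S = R + BᵀPB = [3 0; 0 3] + [120.2500 -84.5000; -84.5000 65.0000] = [123.2500 -84.5000; -84.5000 68.0000]
BᵀPA = [-1.3750 -16.0000; 4.7500 8.0000]
K = S⁻¹·BᵀPA = [0.2481 -0.3321; 0.3782 -0.2950]
A−BK = [0.2639 -0.2617; -0.8594 0.8182]
AᵀP(A−BK) = [1.1072 -1.0554; -1.0554 1.0469]
P' = Q + AᵀP(A−BK) = [14.1072 -2.0554; -2.0554 1.2969]
tr(P') = 15.4042


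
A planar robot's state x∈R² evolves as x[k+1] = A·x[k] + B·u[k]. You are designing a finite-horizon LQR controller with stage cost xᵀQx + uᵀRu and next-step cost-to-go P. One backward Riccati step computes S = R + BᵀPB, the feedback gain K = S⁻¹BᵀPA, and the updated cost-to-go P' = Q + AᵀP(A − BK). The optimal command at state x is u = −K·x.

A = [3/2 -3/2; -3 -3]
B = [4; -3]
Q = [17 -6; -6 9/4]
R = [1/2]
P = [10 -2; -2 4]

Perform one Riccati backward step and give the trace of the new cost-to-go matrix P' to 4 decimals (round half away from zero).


BᵀP = [46.0000 -20.0000]
S = R + BᵀPB = [1/2] + [244.0000] = [244.5000]
BᵀPA = [129.0000 -9.0000]
K = S⁻¹·BᵀPA = [0.5276 -0.0368]
A−BK = [-0.6104 -1.3528; -1.4172 -3.1104]
AᵀP(A−BK) = [8.4387 18.2485; 18.2485 40.1687]
P' = Q + AᵀP(A−BK) = [25.4387 12.2485; 12.2485 42.4187]
tr(P') = 67.8574

67.8574


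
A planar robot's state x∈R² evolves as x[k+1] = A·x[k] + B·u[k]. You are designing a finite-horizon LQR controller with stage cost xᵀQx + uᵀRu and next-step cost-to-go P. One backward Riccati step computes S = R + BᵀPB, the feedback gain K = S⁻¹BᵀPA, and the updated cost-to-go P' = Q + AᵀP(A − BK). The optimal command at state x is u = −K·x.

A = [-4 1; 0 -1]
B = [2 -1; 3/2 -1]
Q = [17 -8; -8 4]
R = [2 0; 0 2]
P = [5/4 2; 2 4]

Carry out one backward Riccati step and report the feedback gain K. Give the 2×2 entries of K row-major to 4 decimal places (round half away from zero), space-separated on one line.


BᵀP = [5.5000 10.0000; -3.2500 -6.0000]
S = R + BᵀPB = [2 0; 0 2] + [26.0000 -15.5000; -15.5000 9.2500] = [28.0000 -15.5000; -15.5000 11.2500]
BᵀPA = [-22.0000 -4.5000; 13.0000 2.7500]
K = S⁻¹·BᵀPA = [-0.6154 -0.1070; 0.3077 0.0970]
A−BK = [-2.4615 1.3110; 1.2308 -0.7425]
AᵀP(A−BK) = [2.4615 -0.6154; -0.6154 0.5017]
P' = Q + AᵀP(A−BK) = [19.4615 -8.6154; -8.6154 4.5017]
tr(P') = 23.9632

-0.6154 -0.1070 0.3077 0.0970


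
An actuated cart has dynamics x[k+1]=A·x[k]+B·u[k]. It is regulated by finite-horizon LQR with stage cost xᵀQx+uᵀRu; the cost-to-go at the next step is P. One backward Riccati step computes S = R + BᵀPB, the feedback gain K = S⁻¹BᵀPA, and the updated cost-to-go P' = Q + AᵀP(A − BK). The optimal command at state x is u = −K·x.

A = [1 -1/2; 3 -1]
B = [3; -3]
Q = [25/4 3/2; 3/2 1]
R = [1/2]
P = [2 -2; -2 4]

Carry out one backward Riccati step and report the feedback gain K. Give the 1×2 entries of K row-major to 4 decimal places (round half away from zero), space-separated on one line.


-0.4641 0.1326

BᵀP = [12.0000 -18.0000]
S = R + BᵀPB = [1/2] + [90.0000] = [90.5000]
BᵀPA = [-42.0000 12.0000]
K = S⁻¹·BᵀPA = [-0.4641 0.1326]
A−BK = [2.3923 -0.8978; 1.6077 -0.6022]
AᵀP(A−BK) = [6.5083 -2.4309; -2.4309 0.9088]
P' = Q + AᵀP(A−BK) = [12.7583 -0.9309; -0.9309 1.9088]
tr(P') = 14.6671


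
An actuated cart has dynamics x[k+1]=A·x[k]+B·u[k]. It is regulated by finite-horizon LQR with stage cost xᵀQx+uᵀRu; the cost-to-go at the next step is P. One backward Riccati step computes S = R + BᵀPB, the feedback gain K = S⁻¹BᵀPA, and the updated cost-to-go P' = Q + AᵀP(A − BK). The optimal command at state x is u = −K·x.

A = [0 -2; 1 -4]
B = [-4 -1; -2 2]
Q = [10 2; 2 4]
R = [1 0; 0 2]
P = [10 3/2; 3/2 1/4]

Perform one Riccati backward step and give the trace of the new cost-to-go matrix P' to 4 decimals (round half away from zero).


BᵀP = [-43.0000 -6.5000; -7.0000 -1.0000]
S = R + BᵀPB = [1 0; 0 2] + [185.0000 30.0000; 30.0000 5.0000] = [186.0000 30.0000; 30.0000 7.0000]
BᵀPA = [-6.5000 112.0000; -1.0000 18.0000]
K = S⁻¹·BᵀPA = [-0.0386 0.6070; 0.0224 -0.0299]
A−BK = [-0.1318 0.3980; 0.8781 -2.7264]
AᵀP(A−BK) = [0.0218 -0.0846; -0.0846 0.5572]
P' = Q + AᵀP(A−BK) = [10.0218 1.9154; 1.9154 4.5572]
tr(P') = 14.5790

14.5790


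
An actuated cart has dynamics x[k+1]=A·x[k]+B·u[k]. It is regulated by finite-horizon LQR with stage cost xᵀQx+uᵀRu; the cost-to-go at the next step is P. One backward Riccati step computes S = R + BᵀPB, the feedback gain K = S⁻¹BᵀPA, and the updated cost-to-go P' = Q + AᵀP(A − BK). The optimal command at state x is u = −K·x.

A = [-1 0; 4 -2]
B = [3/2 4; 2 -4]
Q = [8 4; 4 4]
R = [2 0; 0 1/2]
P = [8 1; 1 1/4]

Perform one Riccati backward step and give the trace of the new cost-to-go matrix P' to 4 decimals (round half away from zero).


BᵀP = [14.0000 2.0000; 28.0000 3.0000]
S = R + BᵀPB = [2 0; 0 1/2] + [25.0000 48.0000; 48.0000 100.0000] = [27.0000 48.0000; 48.0000 100.5000]
BᵀPA = [-6.0000 -4.0000; -16.0000 -6.0000]
K = S⁻¹·BᵀPA = [0.4029 -0.2784; -0.3516 0.0733]
A−BK = [-0.1978 0.1245; 1.7875 -1.1502]
AᵀP(A−BK) = [0.7912 -0.4982; -0.4982 0.3260]
P' = Q + AᵀP(A−BK) = [8.7912 3.5018; 3.5018 4.3260]
tr(P') = 13.1172

13.1172


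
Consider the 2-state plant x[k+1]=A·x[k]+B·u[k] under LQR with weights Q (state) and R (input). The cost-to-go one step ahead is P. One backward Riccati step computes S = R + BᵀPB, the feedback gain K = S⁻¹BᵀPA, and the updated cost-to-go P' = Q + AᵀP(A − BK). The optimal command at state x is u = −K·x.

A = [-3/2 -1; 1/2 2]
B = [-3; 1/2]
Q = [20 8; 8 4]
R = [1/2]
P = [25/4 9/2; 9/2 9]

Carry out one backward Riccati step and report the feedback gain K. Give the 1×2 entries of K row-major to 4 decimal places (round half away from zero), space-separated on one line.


BᵀP = [-16.5000 -9.0000]
S = R + BᵀPB = [1/2] + [45.0000] = [45.5000]
BᵀPA = [20.2500 -1.5000]
K = S⁻¹·BᵀPA = [0.4451 -0.0330]
A−BK = [-0.1648 -1.0989; 0.2775 2.0165]
AᵀP(A−BK) = [0.5501 3.2926; 3.2926 24.2005]
P' = Q + AᵀP(A−BK) = [20.5501 11.2926; 11.2926 28.2005]
tr(P') = 48.7507

0.4451 -0.0330


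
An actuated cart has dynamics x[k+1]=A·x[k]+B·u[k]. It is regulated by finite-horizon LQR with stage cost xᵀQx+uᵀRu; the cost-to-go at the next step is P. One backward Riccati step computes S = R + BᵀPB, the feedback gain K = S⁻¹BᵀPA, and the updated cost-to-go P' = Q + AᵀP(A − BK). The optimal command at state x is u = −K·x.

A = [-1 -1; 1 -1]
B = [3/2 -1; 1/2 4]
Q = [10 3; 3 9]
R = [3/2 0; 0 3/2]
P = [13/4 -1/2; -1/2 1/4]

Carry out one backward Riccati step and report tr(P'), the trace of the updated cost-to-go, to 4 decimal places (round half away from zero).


BᵀP = [4.6250 -0.6250; -5.2500 1.5000]
S = R + BᵀPB = [3/2 0; 0 3/2] + [6.6250 -7.1250; -7.1250 11.2500] = [8.1250 -7.1250; -7.1250 12.7500]
BᵀPA = [-5.2500 -4.0000; 6.7500 3.7500]
K = S⁻¹·BᵀPA = [-0.3567 -0.4596; 0.3301 0.0373]
A−BK = [-0.1349 -0.2733; -0.1420 -0.9193]
AᵀP(A−BK) = [0.3993 0.3354; 0.3354 0.5217]
P' = Q + AᵀP(A−BK) = [10.3993 3.3354; 3.3354 9.5217]
tr(P') = 19.9210

19.9210


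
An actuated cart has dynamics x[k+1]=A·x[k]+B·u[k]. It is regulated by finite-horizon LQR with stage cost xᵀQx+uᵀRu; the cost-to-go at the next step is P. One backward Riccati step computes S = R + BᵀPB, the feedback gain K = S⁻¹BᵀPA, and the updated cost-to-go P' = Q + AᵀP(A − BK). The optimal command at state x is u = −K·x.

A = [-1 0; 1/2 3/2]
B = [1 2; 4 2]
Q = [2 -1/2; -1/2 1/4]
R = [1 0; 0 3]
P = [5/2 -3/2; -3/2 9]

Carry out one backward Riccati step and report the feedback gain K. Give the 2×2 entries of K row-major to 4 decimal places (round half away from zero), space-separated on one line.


0.3649 0.4444 -0.4628 -0.1366

BᵀP = [-3.5000 34.5000; 2.0000 15.0000]
S = R + BᵀPB = [1 0; 0 3] + [134.5000 62.0000; 62.0000 34.0000] = [135.5000 62.0000; 62.0000 37.0000]
BᵀPA = [20.7500 51.7500; 5.5000 22.5000]
K = S⁻¹·BᵀPA = [0.3649 0.4444; -0.4628 -0.1366]
A−BK = [-0.4393 -0.1712; -0.0340 -0.0045]
AᵀP(A−BK) = [1.2238 0.5296; 0.5296 0.3247]
P' = Q + AᵀP(A−BK) = [3.2238 0.0296; 0.0296 0.5747]
tr(P') = 3.7984


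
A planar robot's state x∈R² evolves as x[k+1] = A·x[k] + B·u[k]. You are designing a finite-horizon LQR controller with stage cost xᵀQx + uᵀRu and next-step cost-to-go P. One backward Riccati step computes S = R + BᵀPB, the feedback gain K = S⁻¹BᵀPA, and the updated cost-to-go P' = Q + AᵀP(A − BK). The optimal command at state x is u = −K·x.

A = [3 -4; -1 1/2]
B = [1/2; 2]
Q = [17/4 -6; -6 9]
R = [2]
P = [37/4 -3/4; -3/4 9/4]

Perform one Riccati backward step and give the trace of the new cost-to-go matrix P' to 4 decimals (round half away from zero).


BᵀP = [3.1250 4.1250]
S = R + BᵀPB = [2] + [9.8125] = [11.8125]
BᵀPA = [5.2500 -10.4375]
K = S⁻¹·BᵀPA = [0.4444 -0.8836]
A−BK = [2.7778 -3.5582; -1.8889 2.2672]
AᵀP(A−BK) = [87.6667 -111.6111; -111.6111 142.3399]
P' = Q + AᵀP(A−BK) = [91.9167 -117.6111; -117.6111 151.3399]
tr(P') = 243.2566

243.2566


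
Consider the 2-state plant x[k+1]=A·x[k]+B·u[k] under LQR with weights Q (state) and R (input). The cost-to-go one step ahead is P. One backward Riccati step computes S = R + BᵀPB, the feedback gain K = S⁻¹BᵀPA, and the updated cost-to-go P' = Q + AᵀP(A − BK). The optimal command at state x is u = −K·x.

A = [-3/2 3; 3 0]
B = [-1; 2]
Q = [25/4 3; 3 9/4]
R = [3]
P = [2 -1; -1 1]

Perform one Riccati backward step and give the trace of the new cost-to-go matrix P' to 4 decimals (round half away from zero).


BᵀP = [-4.0000 3.0000]
S = R + BᵀPB = [3] + [10.0000] = [13.0000]
BᵀPA = [15.0000 -12.0000]
K = S⁻¹·BᵀPA = [1.1538 -0.9231]
A−BK = [-0.3462 2.0769; 0.6923 1.8462]
AᵀP(A−BK) = [5.1923 -4.1538; -4.1538 6.9231]
P' = Q + AᵀP(A−BK) = [11.4423 -1.1538; -1.1538 9.1731]
tr(P') = 20.6154

20.6154


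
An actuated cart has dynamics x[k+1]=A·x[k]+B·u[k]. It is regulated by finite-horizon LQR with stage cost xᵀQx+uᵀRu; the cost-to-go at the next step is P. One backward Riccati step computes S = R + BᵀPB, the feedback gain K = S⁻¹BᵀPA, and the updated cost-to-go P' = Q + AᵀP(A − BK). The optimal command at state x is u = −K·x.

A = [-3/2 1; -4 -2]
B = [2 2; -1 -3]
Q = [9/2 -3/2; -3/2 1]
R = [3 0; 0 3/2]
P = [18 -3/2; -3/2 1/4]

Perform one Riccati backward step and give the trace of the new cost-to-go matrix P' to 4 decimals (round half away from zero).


9.2461

BᵀP = [37.5000 -3.2500; 40.5000 -3.7500]
S = R + BᵀPB = [3 0; 0 3/2] + [78.2500 84.7500; 84.7500 92.2500] = [81.2500 84.7500; 84.7500 93.7500]
BᵀPA = [-43.2500 44.0000; -45.7500 48.0000]
K = S⁻¹·BᵀPA = [-0.4081 0.1311; -0.1191 0.3934]
A−BK = [-0.4456 -0.0492; -4.7653 -0.6885]
AᵀP(A−BK) = [3.4019 0.1721; 0.1721 0.3443]
P' = Q + AᵀP(A−BK) = [7.9019 -1.3279; -1.3279 1.3443]
tr(P') = 9.2461


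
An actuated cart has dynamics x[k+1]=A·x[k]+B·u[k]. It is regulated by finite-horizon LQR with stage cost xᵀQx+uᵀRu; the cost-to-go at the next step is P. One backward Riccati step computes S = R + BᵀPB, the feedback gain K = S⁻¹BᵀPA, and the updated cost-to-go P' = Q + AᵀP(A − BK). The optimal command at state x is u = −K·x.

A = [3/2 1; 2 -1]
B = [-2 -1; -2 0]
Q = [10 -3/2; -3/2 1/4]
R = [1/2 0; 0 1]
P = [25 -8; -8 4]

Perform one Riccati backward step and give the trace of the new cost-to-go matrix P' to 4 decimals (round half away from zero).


BᵀP = [-34.0000 8.0000; -25.0000 8.0000]
S = R + BᵀPB = [1/2 0; 0 1] + [52.0000 34.0000; 34.0000 25.0000] = [52.5000 34.0000; 34.0000 26.0000]
BᵀPA = [-35.0000 -42.0000; -21.5000 -33.0000]
K = S⁻¹·BᵀPA = [-0.8565 0.1435; 0.2931 -1.4569]
A−BK = [0.0801 -0.1699; 0.2871 -0.7129]
AᵀP(A−BK) = [0.5748 -0.8002; -0.8002 2.9498]
P' = Q + AᵀP(A−BK) = [10.5748 -2.3002; -2.3002 3.1998]
tr(P') = 13.7745

13.7745


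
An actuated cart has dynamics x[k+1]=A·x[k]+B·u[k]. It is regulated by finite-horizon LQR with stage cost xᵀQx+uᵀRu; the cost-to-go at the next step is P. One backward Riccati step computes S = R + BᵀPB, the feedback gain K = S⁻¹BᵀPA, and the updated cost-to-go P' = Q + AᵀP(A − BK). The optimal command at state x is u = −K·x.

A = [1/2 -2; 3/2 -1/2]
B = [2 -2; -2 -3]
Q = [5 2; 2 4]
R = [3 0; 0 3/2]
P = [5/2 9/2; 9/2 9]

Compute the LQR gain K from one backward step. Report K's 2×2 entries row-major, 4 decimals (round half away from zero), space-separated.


-0.0839 -0.1380 -0.4117 0.4084

BᵀP = [-4.0000 -9.0000; -18.5000 -36.0000]
S = R + BᵀPB = [3 0; 0 3/2] + [10.0000 35.0000; 35.0000 145.0000] = [13.0000 35.0000; 35.0000 146.5000]
BᵀPA = [-15.5000 12.5000; -63.2500 55.0000]
K = S⁻¹·BᵀPA = [-0.0839 -0.1380; -0.4117 0.4084]
A−BK = [-0.1556 -0.9073; 0.0971 0.4492]
AᵀP(A−BK) = [0.2848 -0.1829; -0.1829 0.5132]
P' = Q + AᵀP(A−BK) = [5.2848 1.8171; 1.8171 4.5132]
tr(P') = 9.7980


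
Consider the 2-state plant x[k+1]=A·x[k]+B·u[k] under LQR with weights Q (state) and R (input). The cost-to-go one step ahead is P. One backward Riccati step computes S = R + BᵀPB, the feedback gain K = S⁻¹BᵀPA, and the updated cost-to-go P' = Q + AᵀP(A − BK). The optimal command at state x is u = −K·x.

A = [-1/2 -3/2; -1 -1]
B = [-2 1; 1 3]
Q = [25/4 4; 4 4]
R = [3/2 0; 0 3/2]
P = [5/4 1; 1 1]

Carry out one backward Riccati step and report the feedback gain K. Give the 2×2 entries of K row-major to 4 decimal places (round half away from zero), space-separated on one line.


BᵀP = [-1.5000 -1.0000; 4.2500 4.0000]
S = R + BᵀPB = [3/2 0; 0 3/2] + [2.0000 -4.5000; -4.5000 16.2500] = [3.5000 -4.5000; -4.5000 17.7500]
BᵀPA = [1.7500 3.2500; -6.1250 -10.3750]
K = S⁻¹·BᵀPA = [0.0836 0.2627; -0.3239 -0.5179]
A−BK = [-0.0090 -0.4567; -0.1119 0.2910]
AᵀP(A−BK) = [0.1825 0.3056; 0.3056 0.5854]
P' = Q + AᵀP(A−BK) = [6.4325 4.3056; 4.3056 4.5854]
tr(P') = 11.0179

0.0836 0.2627 -0.3239 -0.5179


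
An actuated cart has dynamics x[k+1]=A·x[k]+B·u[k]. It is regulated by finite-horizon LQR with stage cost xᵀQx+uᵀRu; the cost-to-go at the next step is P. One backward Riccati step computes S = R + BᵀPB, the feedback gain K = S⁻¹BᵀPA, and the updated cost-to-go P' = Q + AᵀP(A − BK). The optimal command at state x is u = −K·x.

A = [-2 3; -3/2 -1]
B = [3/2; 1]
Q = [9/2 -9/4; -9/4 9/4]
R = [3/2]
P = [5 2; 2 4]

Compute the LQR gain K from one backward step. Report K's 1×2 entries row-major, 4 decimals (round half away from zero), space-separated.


BᵀP = [9.5000 7.0000]
S = R + BᵀPB = [3/2] + [21.2500] = [22.7500]
BᵀPA = [-29.5000 21.5000]
K = S⁻¹·BᵀPA = [-1.2967 0.9451]
A−BK = [-0.0549 1.5824; -0.2033 -1.9451]
AᵀP(A−BK) = [2.7473 -1.1209; -1.1209 16.6813]
P' = Q + AᵀP(A−BK) = [7.2473 -3.3709; -3.3709 18.9313]
tr(P') = 26.1786

-1.2967 0.9451


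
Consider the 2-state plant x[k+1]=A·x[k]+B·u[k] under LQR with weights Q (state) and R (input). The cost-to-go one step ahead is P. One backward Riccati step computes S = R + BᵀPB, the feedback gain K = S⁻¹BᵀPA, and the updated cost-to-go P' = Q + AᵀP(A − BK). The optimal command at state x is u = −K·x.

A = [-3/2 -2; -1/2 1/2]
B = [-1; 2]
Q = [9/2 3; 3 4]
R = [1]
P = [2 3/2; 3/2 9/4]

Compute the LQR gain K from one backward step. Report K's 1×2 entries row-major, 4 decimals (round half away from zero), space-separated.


BᵀP = [1.0000 3.0000]
S = R + BᵀPB = [1] + [5.0000] = [6.0000]
BᵀPA = [-3.0000 -0.5000]
K = S⁻¹·BᵀPA = [-0.5000 -0.0833]
A−BK = [-2.0000 -2.0833; 0.5000 0.6667]
AᵀP(A−BK) = [5.8125 5.5625; 5.5625 5.5208]
P' = Q + AᵀP(A−BK) = [10.3125 8.5625; 8.5625 9.5208]
tr(P') = 19.8333

-0.5000 -0.0833


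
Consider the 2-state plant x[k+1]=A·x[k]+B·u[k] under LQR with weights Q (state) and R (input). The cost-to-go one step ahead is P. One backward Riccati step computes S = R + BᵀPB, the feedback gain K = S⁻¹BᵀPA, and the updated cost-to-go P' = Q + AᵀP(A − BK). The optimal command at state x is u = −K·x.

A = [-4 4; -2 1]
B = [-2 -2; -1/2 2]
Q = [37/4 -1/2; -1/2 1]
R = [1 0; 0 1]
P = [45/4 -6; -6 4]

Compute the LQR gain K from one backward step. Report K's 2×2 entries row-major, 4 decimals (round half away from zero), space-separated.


BᵀP = [-19.5000 10.0000; -34.5000 20.0000]
S = R + BᵀPB = [1 0; 0 1] + [34.0000 59.0000; 59.0000 109.0000] = [35.0000 59.0000; 59.0000 110.0000]
BᵀPA = [58.0000 -68.0000; 98.0000 -118.0000]
K = S⁻¹·BᵀPA = [1.6206 -1.4038; 0.0217 -0.3198]
A−BK = [-0.7154 0.5528; -1.2331 0.9377]
AᵀP(A−BK) = [3.8808 -3.2412; -3.2412 2.8076]
P' = Q + AᵀP(A−BK) = [13.1308 -3.7412; -3.7412 3.8076]
tr(P') = 16.9383

1.6206 -1.4038 0.0217 -0.3198


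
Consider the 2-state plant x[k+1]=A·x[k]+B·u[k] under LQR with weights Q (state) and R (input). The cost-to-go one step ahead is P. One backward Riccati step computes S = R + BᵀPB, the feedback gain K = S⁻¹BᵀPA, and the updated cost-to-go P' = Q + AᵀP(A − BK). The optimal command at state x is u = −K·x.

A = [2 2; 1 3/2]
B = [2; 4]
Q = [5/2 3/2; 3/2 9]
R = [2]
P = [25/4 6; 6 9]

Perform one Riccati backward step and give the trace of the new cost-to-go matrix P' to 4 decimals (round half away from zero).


17.1695

BᵀP = [36.5000 48.0000]
S = R + BᵀPB = [2] + [265.0000] = [267.0000]
BᵀPA = [121.0000 145.0000]
K = S⁻¹·BᵀPA = [0.4532 0.5431]
A−BK = [1.0936 0.9139; -0.8127 -0.6723]
AᵀP(A−BK) = [3.1648 2.7884; 2.7884 2.5047]
P' = Q + AᵀP(A−BK) = [5.6648 4.2884; 4.2884 11.5047]
tr(P') = 17.1695


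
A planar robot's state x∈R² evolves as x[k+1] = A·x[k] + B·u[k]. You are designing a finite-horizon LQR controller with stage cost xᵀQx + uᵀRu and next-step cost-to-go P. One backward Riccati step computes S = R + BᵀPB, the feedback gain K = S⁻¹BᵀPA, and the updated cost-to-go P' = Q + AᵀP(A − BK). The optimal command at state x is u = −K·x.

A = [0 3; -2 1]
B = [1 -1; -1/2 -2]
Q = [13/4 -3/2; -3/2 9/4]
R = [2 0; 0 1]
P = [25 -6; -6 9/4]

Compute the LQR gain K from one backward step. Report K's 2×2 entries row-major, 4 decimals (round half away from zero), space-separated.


BᵀP = [28.0000 -7.1250; -13.0000 1.5000]
S = R + BᵀPB = [2 0; 0 1] + [31.5625 -13.7500; -13.7500 10.0000] = [33.5625 -13.7500; -13.7500 11.0000]
BᵀPA = [14.2500 76.8750; -3.0000 -37.5000]
K = S⁻¹·BᵀPA = [0.6412 1.8321; 0.5288 -1.1190]
A−BK = [-0.1124 0.0489; -0.6218 -0.3220]
AᵀP(A−BK) = [1.4490 2.0361; 2.0361 8.4473]
P' = Q + AᵀP(A−BK) = [4.6990 0.5361; 0.5361 10.6973]
tr(P') = 15.3963

0.6412 1.8321 0.5288 -1.1190


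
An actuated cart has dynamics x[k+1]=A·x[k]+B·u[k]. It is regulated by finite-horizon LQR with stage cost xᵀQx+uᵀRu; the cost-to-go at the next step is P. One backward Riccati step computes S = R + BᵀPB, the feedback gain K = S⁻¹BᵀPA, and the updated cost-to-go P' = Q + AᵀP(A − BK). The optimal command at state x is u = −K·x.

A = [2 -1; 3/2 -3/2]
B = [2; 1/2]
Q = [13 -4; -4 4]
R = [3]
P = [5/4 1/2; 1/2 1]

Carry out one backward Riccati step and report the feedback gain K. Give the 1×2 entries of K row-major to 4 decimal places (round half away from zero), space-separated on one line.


0.8378 -0.5405

BᵀP = [2.7500 1.5000]
S = R + BᵀPB = [3] + [6.2500] = [9.2500]
BᵀPA = [7.7500 -5.0000]
K = S⁻¹·BᵀPA = [0.8378 -0.5405]
A−BK = [0.3243 0.0811; 1.0811 -1.2297]
AᵀP(A−BK) = [3.7568 -2.8108; -2.8108 2.2973]
P' = Q + AᵀP(A−BK) = [16.7568 -6.8108; -6.8108 6.2973]
tr(P') = 23.0541


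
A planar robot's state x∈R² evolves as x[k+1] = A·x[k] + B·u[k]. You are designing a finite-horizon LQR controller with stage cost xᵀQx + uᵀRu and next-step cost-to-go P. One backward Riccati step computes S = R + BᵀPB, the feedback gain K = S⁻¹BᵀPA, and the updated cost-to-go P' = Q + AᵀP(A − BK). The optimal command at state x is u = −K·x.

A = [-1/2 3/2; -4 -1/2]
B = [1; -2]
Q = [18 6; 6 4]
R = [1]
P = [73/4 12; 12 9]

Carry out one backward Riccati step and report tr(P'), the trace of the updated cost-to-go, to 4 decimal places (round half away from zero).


139.8879

BᵀP = [-5.7500 -6.0000]
S = R + BᵀPB = [1] + [6.2500] = [7.2500]
BᵀPA = [26.8750 -5.6250]
K = S⁻¹·BᵀPA = [3.7069 -0.7759]
A−BK = [-4.2069 2.2759; 3.4138 -2.0517]
AᵀP(A−BK) = [96.9397 -43.8362; -43.8362 20.9483]
P' = Q + AᵀP(A−BK) = [114.9397 -37.8362; -37.8362 24.9483]
tr(P') = 139.8879


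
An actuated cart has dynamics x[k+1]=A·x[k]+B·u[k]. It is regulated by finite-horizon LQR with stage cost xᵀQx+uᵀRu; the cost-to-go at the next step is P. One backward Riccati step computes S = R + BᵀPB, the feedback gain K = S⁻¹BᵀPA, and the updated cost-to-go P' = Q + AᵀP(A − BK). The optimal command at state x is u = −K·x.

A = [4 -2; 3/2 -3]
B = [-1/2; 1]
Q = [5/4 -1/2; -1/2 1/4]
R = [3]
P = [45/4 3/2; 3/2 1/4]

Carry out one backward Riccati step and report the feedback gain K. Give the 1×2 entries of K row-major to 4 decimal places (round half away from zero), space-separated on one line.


-3.7808 2.1370

BᵀP = [-4.1250 -0.5000]
S = R + BᵀPB = [3] + [1.5625] = [4.5625]
BᵀPA = [-17.2500 9.7500]
K = S⁻¹·BᵀPA = [-3.7808 2.1370]
A−BK = [2.1096 -0.9315; 5.2808 -5.1370]
AᵀP(A−BK) = [133.3433 -76.7620; -76.7620 44.4144]
P' = Q + AᵀP(A−BK) = [134.5933 -77.2620; -77.2620 44.6644]
tr(P') = 179.2577


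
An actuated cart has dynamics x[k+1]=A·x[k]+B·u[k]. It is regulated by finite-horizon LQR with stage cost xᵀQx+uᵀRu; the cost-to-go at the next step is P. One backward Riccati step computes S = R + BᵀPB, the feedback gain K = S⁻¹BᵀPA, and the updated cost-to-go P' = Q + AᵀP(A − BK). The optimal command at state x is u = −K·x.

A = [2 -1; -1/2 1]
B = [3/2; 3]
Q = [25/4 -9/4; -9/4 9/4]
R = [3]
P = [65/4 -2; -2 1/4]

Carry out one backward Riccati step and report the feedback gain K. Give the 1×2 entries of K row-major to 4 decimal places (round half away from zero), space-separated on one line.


1.5906 -0.8661

BᵀP = [18.3750 -2.2500]
S = R + BᵀPB = [3] + [20.8125] = [23.8125]
BᵀPA = [37.8750 -20.6250]
K = S⁻¹·BᵀPA = [1.5906 -0.8661]
A−BK = [-0.3858 0.2992; -5.2717 3.5984]
AᵀP(A−BK) = [8.8204 -4.8199; -4.8199 2.6358]
P' = Q + AᵀP(A−BK) = [15.0704 -7.0699; -7.0699 4.8858]
tr(P') = 19.9562


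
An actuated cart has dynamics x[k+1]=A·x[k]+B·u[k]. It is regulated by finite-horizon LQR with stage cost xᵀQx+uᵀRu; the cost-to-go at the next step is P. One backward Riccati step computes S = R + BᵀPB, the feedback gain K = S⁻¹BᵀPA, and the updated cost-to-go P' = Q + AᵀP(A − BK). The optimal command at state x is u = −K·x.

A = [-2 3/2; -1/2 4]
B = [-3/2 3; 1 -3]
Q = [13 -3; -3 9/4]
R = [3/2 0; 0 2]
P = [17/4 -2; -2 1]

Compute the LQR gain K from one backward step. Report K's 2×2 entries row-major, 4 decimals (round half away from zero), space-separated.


0.2000 0.0043 -0.3000 -0.0905

BᵀP = [-8.3750 4.0000; 18.7500 -9.0000]
S = R + BᵀPB = [3/2 0; 0 2] + [16.5625 -37.1250; -37.1250 83.2500] = [18.0625 -37.1250; -37.1250 85.2500]
BᵀPA = [14.7500 3.4375; -33.0000 -7.8750]
K = S⁻¹·BᵀPA = [0.2000 0.0043; -0.3000 -0.0905]
A−BK = [-0.8000 1.7779; -1.6000 3.7242]
AᵀP(A−BK) = [0.4000 -0.3000; -0.3000 0.8350]
P' = Q + AᵀP(A−BK) = [13.4000 -3.3000; -3.3000 3.0850]
tr(P') = 16.4850


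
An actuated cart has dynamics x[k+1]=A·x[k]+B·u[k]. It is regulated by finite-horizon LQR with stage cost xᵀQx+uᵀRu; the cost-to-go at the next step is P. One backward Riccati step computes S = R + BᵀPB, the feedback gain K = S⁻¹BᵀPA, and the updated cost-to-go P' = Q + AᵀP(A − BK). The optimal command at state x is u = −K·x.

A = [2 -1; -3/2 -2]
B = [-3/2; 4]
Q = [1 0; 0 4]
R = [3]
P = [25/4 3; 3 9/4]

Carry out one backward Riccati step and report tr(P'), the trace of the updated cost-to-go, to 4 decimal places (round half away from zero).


36.2603

BᵀP = [2.6250 4.5000]
S = R + BᵀPB = [3] + [14.0625] = [17.0625]
BᵀPA = [-1.5000 -11.6250]
K = S⁻¹·BᵀPA = [-0.0879 -0.6813]
A−BK = [1.8681 -2.0220; -1.1484 0.7253]
AᵀP(A−BK) = [11.9306 -14.2720; -14.2720 19.3297]
P' = Q + AᵀP(A−BK) = [12.9306 -14.2720; -14.2720 23.3297]
tr(P') = 36.2603


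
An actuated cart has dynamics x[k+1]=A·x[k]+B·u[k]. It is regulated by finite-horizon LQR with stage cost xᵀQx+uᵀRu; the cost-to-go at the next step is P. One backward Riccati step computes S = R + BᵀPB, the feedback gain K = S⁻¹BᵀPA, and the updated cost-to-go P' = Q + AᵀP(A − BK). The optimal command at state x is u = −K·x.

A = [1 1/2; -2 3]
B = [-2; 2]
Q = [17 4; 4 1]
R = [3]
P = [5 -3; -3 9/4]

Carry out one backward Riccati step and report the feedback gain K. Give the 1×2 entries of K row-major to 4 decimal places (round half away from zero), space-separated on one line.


BᵀP = [-16.0000 10.5000]
S = R + BᵀPB = [3] + [53.0000] = [56.0000]
BᵀPA = [-37.0000 23.5000]
K = S⁻¹·BᵀPA = [-0.6607 0.4196]
A−BK = [-0.3214 1.3393; -0.6786 2.1607]
AᵀP(A−BK) = [1.5536 -1.4732; -1.4732 2.6384]
P' = Q + AᵀP(A−BK) = [18.5536 2.5268; 2.5268 3.6384]
tr(P') = 22.1920

-0.6607 0.4196


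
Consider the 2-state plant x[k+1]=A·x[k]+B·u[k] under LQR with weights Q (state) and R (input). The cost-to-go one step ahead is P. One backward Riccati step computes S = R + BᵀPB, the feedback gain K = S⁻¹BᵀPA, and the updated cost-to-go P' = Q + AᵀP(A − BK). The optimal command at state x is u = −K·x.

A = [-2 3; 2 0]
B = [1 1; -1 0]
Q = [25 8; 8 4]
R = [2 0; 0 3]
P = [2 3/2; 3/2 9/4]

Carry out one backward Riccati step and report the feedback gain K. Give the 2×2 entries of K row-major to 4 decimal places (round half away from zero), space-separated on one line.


-0.7500 0.2813 -0.1250 1.1719

BᵀP = [0.5000 -0.7500; 2.0000 1.5000]
S = R + BᵀPB = [2 0; 0 3] + [1.2500 0.5000; 0.5000 2.0000] = [3.2500 0.5000; 0.5000 5.0000]
BᵀPA = [-2.5000 1.5000; -1.0000 6.0000]
K = S⁻¹·BᵀPA = [-0.7500 0.2813; -0.1250 1.1719]
A−BK = [-1.1250 1.5469; 1.2500 0.2813]
AᵀP(A−BK) = [3.0000 -1.1250; -1.1250 10.5469]
P' = Q + AᵀP(A−BK) = [28.0000 6.8750; 6.8750 14.5469]
tr(P') = 42.5469


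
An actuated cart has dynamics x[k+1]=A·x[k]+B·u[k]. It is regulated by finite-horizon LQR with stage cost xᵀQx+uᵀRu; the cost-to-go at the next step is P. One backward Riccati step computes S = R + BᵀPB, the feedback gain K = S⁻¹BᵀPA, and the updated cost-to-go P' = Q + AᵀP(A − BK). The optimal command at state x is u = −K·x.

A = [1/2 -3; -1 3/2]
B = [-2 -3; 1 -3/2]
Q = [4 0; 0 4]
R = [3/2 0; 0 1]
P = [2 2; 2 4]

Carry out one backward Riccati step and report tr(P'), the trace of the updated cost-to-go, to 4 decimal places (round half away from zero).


10.7494

BᵀP = [-2.0000 0.0000; -9.0000 -12.0000]
S = R + BᵀPB = [3/2 0; 0 1] + [4.0000 6.0000; 6.0000 45.0000] = [5.5000 6.0000; 6.0000 46.0000]
BᵀPA = [-1.0000 6.0000; 7.5000 9.0000]
K = S⁻¹·BᵀPA = [-0.4194 1.0230; 0.2177 0.0622]
A−BK = [0.3145 -0.7673; -0.2540 0.5703]
AᵀP(A−BK) = [0.4476 -0.9435; -0.9435 2.3018]
P' = Q + AᵀP(A−BK) = [4.4476 -0.9435; -0.9435 6.3018]
tr(P') = 10.7494


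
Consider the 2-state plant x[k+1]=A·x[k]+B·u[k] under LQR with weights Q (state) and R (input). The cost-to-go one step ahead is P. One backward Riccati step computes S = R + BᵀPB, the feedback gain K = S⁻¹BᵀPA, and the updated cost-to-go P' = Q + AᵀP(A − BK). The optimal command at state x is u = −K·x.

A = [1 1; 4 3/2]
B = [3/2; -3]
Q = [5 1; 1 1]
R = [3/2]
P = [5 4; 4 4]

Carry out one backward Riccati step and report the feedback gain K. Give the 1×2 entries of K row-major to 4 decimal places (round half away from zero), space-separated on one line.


-2.2353 -1.0588

BᵀP = [-4.5000 -6.0000]
S = R + BᵀPB = [3/2] + [11.2500] = [12.7500]
BᵀPA = [-28.5000 -13.5000]
K = S⁻¹·BᵀPA = [-2.2353 -1.0588]
A−BK = [4.3529 2.5882; -2.7059 -1.6765]
AᵀP(A−BK) = [37.2941 20.8235; 20.8235 11.7059]
P' = Q + AᵀP(A−BK) = [42.2941 21.8235; 21.8235 12.7059]
tr(P') = 55.0000


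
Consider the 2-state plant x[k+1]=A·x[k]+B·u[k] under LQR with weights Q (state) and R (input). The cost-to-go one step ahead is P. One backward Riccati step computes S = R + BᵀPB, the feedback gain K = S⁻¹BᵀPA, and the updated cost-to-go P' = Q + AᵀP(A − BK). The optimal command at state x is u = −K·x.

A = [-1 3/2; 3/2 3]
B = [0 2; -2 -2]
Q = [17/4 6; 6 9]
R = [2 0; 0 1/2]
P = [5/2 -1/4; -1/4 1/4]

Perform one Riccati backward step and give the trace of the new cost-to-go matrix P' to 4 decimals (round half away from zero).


16.1361

BᵀP = [0.5000 -0.5000; 5.5000 -1.0000]
S = R + BᵀPB = [2 0; 0 1/2] + [1.0000 2.0000; 2.0000 13.0000] = [3.0000 2.0000; 2.0000 13.5000]
BᵀPA = [-1.2500 -0.7500; -7.0000 5.2500]
K = S⁻¹·BᵀPA = [-0.0788 -0.5651; -0.5068 0.4726]
A−BK = [0.0137 0.5548; 0.3288 2.8151]
AᵀP(A−BK) = [0.1661 0.1644; 0.1644 2.7200]
P' = Q + AᵀP(A−BK) = [4.4161 6.1644; 6.1644 11.7200]
tr(P') = 16.1361
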